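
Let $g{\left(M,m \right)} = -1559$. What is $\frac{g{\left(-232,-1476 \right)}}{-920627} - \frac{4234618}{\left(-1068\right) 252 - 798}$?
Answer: $\frac{1949462246296}{124254264309} \approx 15.689$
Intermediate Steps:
$\frac{g{\left(-232,-1476 \right)}}{-920627} - \frac{4234618}{\left(-1068\right) 252 - 798} = - \frac{1559}{-920627} - \frac{4234618}{\left(-1068\right) 252 - 798} = \left(-1559\right) \left(- \frac{1}{920627}\right) - \frac{4234618}{-269136 - 798} = \frac{1559}{920627} - \frac{4234618}{-269934} = \frac{1559}{920627} - - \frac{2117309}{134967} = \frac{1559}{920627} + \frac{2117309}{134967} = \frac{1949462246296}{124254264309}$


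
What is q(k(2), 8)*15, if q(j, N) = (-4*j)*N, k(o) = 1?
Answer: -480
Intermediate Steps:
q(j, N) = -4*N*j
q(k(2), 8)*15 = -4*8*1*15 = -32*15 = -480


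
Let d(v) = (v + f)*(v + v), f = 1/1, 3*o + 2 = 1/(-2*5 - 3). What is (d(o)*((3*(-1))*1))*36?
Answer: 7776/169 ≈ 46.012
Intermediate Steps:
o = -9/13 (o = -⅔ + 1/(3*(-2*5 - 3)) = -⅔ + 1/(3*(-10 - 3)) = -⅔ + (⅓)/(-13) = -⅔ + (⅓)*(-1/13) = -⅔ - 1/39 = -9/13 ≈ -0.69231)
f = 1
d(v) = 2*v*(1 + v) (d(v) = (v + 1)*(v + v) = (1 + v)*(2*v) = 2*v*(1 + v))
(d(o)*((3*(-1))*1))*36 = ((2*(-9/13)*(1 - 9/13))*((3*(-1))*1))*36 = ((2*(-9/13)*(4/13))*(-3*1))*36 = -72/169*(-3)*36 = (216/169)*36 = 7776/169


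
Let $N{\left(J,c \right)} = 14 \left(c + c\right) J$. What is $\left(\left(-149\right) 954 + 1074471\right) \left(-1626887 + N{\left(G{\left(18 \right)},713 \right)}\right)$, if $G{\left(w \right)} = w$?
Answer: $-1181754568875$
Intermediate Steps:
$N{\left(J,c \right)} = 28 J c$ ($N{\left(J,c \right)} = 14 \cdot 2 c J = 28 c J = 28 J c$)
$\left(\left(-149\right) 954 + 1074471\right) \left(-1626887 + N{\left(G{\left(18 \right)},713 \right)}\right) = \left(\left(-149\right) 954 + 1074471\right) \left(-1626887 + 28 \cdot 18 \cdot 713\right) = \left(-142146 + 1074471\right) \left(-1626887 + 359352\right) = 932325 \left(-1267535\right) = -1181754568875$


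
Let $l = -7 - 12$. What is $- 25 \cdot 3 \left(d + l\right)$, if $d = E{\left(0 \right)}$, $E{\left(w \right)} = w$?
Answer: $1425$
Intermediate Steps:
$d = 0$
$l = -19$ ($l = -7 - 12 = -19$)
$- 25 \cdot 3 \left(d + l\right) = - 25 \cdot 3 \left(0 - 19\right) = - 75 \left(-19\right) = \left(-1\right) \left(-1425\right) = 1425$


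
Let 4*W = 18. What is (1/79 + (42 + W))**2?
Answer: 54007801/24964 ≈ 2163.4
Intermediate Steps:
W = 9/2 (W = (1/4)*18 = 9/2 ≈ 4.5000)
(1/79 + (42 + W))**2 = (1/79 + (42 + 9/2))**2 = (1/79 + 93/2)**2 = (7349/158)**2 = 54007801/24964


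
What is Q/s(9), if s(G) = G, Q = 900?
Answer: 100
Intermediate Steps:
Q/s(9) = 900/9 = 900*(⅑) = 100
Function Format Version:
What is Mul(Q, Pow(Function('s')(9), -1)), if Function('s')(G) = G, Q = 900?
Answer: 100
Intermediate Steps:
Mul(Q, Pow(Function('s')(9), -1)) = Mul(900, Pow(9, -1)) = Mul(900, Rational(1, 9)) = 100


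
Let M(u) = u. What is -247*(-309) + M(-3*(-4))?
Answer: 76335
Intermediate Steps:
-247*(-309) + M(-3*(-4)) = -247*(-309) - 3*(-4) = 76323 + 12 = 76335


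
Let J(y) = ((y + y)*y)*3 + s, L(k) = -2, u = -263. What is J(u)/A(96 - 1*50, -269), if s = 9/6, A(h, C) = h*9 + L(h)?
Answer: 830031/824 ≈ 1007.3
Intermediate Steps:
A(h, C) = -2 + 9*h (A(h, C) = h*9 - 2 = 9*h - 2 = -2 + 9*h)
s = 3/2 (s = 9*(⅙) = 3/2 ≈ 1.5000)
J(y) = 3/2 + 6*y² (J(y) = ((y + y)*y)*3 + 3/2 = ((2*y)*y)*3 + 3/2 = (2*y²)*3 + 3/2 = 6*y² + 3/2 = 3/2 + 6*y²)
J(u)/A(96 - 1*50, -269) = (3/2 + 6*(-263)²)/(-2 + 9*(96 - 1*50)) = (3/2 + 6*69169)/(-2 + 9*(96 - 50)) = (3/2 + 415014)/(-2 + 9*46) = 830031/(2*(-2 + 414)) = (830031/2)/412 = (830031/2)*(1/412) = 830031/824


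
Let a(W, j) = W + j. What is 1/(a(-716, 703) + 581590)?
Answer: 1/581577 ≈ 1.7195e-6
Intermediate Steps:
1/(a(-716, 703) + 581590) = 1/((-716 + 703) + 581590) = 1/(-13 + 581590) = 1/581577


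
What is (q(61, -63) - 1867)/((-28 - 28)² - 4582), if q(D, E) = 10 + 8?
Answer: 1849/1446 ≈ 1.2787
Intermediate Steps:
q(D, E) = 18
(q(61, -63) - 1867)/((-28 - 28)² - 4582) = (18 - 1867)/((-28 - 28)² - 4582) = -1849/((-56)² - 4582) = -1849/(3136 - 4582) = -1849/(-1446) = -1849*(-1/1446) = 1849/1446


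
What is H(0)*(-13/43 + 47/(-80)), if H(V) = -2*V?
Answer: 0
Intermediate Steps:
H(0)*(-13/43 + 47/(-80)) = (-2*0)*(-13/43 + 47/(-80)) = 0*(-13*1/43 + 47*(-1/80)) = 0*(-13/43 - 47/80) = 0*(-3061/3440) = 0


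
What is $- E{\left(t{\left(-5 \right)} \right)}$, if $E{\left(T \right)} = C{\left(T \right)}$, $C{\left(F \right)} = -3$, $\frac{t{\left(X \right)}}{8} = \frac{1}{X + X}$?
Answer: $3$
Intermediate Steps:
$t{\left(X \right)} = \frac{4}{X}$ ($t{\left(X \right)} = \frac{8}{X + X} = \frac{8}{2 X} = 8 \frac{1}{2 X} = \frac{4}{X}$)
$E{\left(T \right)} = -3$
$- E{\left(t{\left(-5 \right)} \right)} = \left(-1\right) \left(-3\right) = 3$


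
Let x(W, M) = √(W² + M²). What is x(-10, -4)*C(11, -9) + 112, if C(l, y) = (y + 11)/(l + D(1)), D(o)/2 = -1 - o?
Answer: 112 + 4*√29/7 ≈ 115.08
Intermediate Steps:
D(o) = -2 - 2*o (D(o) = 2*(-1 - o) = -2 - 2*o)
C(l, y) = (11 + y)/(-4 + l) (C(l, y) = (y + 11)/(l + (-2 - 2*1)) = (11 + y)/(l + (-2 - 2)) = (11 + y)/(l - 4) = (11 + y)/(-4 + l))
x(W, M) = √(M² + W²)
x(-10, -4)*C(11, -9) + 112 = √((-4)² + (-10)²)*((11 - 9)/(-4 + 11)) + 112 = √(16 + 100)*(2/7) + 112 = √116*((⅐)*2) + 112 = (2*√29)*(2/7) + 112 = 4*√29/7 + 112 = 112 + 4*√29/7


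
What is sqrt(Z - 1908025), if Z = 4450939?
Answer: 9*sqrt(31394) ≈ 1594.7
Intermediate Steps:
sqrt(Z - 1908025) = sqrt(4450939 - 1908025) = sqrt(2542914) = 9*sqrt(31394)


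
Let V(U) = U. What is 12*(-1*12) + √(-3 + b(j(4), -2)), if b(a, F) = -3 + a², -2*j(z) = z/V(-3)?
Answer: -144 + 5*I*√2/3 ≈ -144.0 + 2.357*I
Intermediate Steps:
j(z) = z/6 (j(z) = -z/(2*(-3)) = -z*(-1)/(2*3) = -(-1)*z/6 = z/6)
12*(-1*12) + √(-3 + b(j(4), -2)) = 12*(-1*12) + √(-3 + (-3 + ((⅙)*4)²)) = 12*(-12) + √(-3 + (-3 + (⅔)²)) = -144 + √(-3 + (-3 + 4/9)) = -144 + √(-3 - 23/9) = -144 + √(-50/9) = -144 + 5*I*√2/3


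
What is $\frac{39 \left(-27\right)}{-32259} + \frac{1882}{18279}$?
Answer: $\frac{26653075}{196554087} \approx 0.1356$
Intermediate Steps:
$\frac{39 \left(-27\right)}{-32259} + \frac{1882}{18279} = \left(-1053\right) \left(- \frac{1}{32259}\right) + 1882 \cdot \frac{1}{18279} = \frac{351}{10753} + \frac{1882}{18279} = \frac{26653075}{196554087}$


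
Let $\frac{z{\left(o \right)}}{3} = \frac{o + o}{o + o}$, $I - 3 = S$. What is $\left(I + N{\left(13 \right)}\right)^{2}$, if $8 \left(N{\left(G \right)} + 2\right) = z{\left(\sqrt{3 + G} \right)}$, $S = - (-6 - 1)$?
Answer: $\frac{4489}{64} \approx 70.141$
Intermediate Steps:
$S = 7$ ($S = \left(-1\right) \left(-7\right) = 7$)
$I = 10$ ($I = 3 + 7 = 10$)
$z{\left(o \right)} = 3$ ($z{\left(o \right)} = 3 \frac{o + o}{o + o} = 3 \frac{2 o}{2 o} = 3 \cdot 2 o \frac{1}{2 o} = 3 \cdot 1 = 3$)
$N{\left(G \right)} = - \frac{13}{8}$ ($N{\left(G \right)} = -2 + \frac{1}{8} \cdot 3 = -2 + \frac{3}{8} = - \frac{13}{8}$)
$\left(I + N{\left(13 \right)}\right)^{2} = \left(10 - \frac{13}{8}\right)^{2} = \left(\frac{67}{8}\right)^{2} = \frac{4489}{64}$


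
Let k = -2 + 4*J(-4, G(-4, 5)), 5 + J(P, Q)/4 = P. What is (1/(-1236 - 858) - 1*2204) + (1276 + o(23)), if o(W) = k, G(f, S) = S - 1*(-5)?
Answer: -2248957/2094 ≈ -1074.0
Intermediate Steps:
G(f, S) = 5 + S (G(f, S) = S + 5 = 5 + S)
J(P, Q) = -20 + 4*P
k = -146 (k = -2 + 4*(-20 + 4*(-4)) = -2 + 4*(-20 - 16) = -2 + 4*(-36) = -2 - 144 = -146)
o(W) = -146
(1/(-1236 - 858) - 1*2204) + (1276 + o(23)) = (1/(-1236 - 858) - 1*2204) + (1276 - 146) = (1/(-2094) - 2204) + 1130 = (-1/2094 - 2204) + 1130 = -4615177/2094 + 1130 = -2248957/2094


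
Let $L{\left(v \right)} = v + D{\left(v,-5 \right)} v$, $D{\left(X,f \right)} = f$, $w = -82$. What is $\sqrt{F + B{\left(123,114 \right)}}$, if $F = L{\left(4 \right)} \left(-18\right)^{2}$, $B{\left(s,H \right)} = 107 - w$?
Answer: $3 i \sqrt{555} \approx 70.675 i$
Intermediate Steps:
$L{\left(v \right)} = - 4 v$ ($L{\left(v \right)} = v - 5 v = - 4 v$)
$B{\left(s,H \right)} = 189$ ($B{\left(s,H \right)} = 107 - -82 = 107 + 82 = 189$)
$F = -5184$ ($F = \left(-4\right) 4 \left(-18\right)^{2} = \left(-16\right) 324 = -5184$)
$\sqrt{F + B{\left(123,114 \right)}} = \sqrt{-5184 + 189} = \sqrt{-4995} = 3 i \sqrt{555}$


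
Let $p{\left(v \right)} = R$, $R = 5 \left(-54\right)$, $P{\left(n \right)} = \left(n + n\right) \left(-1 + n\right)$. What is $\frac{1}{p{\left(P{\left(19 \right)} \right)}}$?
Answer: $- \frac{1}{270} \approx -0.0037037$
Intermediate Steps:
$P{\left(n \right)} = 2 n \left(-1 + n\right)$
$R = -270$
$p{\left(v \right)} = -270$
$\frac{1}{p{\left(P{\left(19 \right)} \right)}} = \frac{1}{-270} = - \frac{1}{270}$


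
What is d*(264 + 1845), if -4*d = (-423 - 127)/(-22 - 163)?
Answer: -3135/2 ≈ -1567.5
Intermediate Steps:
d = -55/74 (d = -(-423 - 127)/(4*(-22 - 163)) = -(-275)/(2*(-185)) = -(-275)*(-1)/(2*185) = -¼*110/37 = -55/74 ≈ -0.74324)
d*(264 + 1845) = -55*(264 + 1845)/74 = -55/74*2109 = -3135/2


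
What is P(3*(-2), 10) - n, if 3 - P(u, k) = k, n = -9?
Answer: 2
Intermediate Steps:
P(u, k) = 3 - k
P(3*(-2), 10) - n = (3 - 1*10) - 1*(-9) = (3 - 10) + 9 = -7 + 9 = 2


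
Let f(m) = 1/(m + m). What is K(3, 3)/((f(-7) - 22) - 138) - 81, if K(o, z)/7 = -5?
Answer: -181031/2241 ≈ -80.781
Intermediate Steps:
K(o, z) = -35 (K(o, z) = 7*(-5) = -35)
f(m) = 1/(2*m)
K(3, 3)/((f(-7) - 22) - 138) - 81 = -35/(((1/2)/(-7) - 22) - 138) - 81 = -35/(((1/2)*(-1/7) - 22) - 138) - 81 = -35/((-1/14 - 22) - 138) - 81 = -35/(-309/14 - 138) - 81 = -35/(-2241/14) - 81 = -14/2241*(-35) - 81 = 490/2241 - 81 = -181031/2241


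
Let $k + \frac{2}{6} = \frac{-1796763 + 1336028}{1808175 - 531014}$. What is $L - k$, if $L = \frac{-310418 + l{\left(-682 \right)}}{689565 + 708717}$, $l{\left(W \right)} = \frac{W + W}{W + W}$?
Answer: $\frac{843062050267}{1785831237402} \approx 0.47208$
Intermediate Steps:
$l{\left(W \right)} = 1$ ($l{\left(W \right)} = \frac{2 W}{2 W} = 2 W \frac{1}{2 W} = 1$)
$L = - \frac{310417}{1398282}$ ($L = \frac{-310418 + 1}{689565 + 708717} = - \frac{310417}{1398282} \approx -0.222$)
$k = - \frac{2659366}{3831483}$ ($k = - \frac{1}{3} + \frac{-1796763 + 1336028}{1808175 - 531014} = - \frac{1}{3} - \frac{460735}{1277161} = - \frac{2659366}{3831483} \approx -0.69408$)
$L - k = - \frac{310417}{1398282} - - \frac{2659366}{3831483} = - \frac{310417}{1398282} + \frac{2659366}{3831483} = \frac{843062050267}{1785831237402}$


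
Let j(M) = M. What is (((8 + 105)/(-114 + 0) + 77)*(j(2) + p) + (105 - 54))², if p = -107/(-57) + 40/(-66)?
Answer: 458700439447849/5109104484 ≈ 89781.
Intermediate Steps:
p = 797/627 (p = -107*(-1/57) + 40*(-1/66) = 107/57 - 20/33 = 797/627 ≈ 1.2711)
(((8 + 105)/(-114 + 0) + 77)*(j(2) + p) + (105 - 54))² = (((8 + 105)/(-114 + 0) + 77)*(2 + 797/627) + (105 - 54))² = ((113/(-114) + 77)*(2051/627) + 51)² = ((113*(-1/114) + 77)*(2051/627) + 51)² = ((-113/114 + 77)*(2051/627) + 51)² = ((8665/114)*(2051/627) + 51)² = (17771915/71478 + 51)² = (21417293/71478)² = 458700439447849/5109104484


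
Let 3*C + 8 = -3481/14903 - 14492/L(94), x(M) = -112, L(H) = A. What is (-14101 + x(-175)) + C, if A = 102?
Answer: -32522144960/2280159 ≈ -14263.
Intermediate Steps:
L(H) = 102
C = -114245093/2280159 (C = -8/3 + (-3481/14903 - 14492/102)/3 = -8/3 + (-3481*1/14903 - 14492*1/102)/3 = -8/3 + (-3481/14903 - 7246/51)/3 = -8/3 + (⅓)*(-108164669/760053) = -8/3 - 108164669/2280159 = -114245093/2280159 ≈ -50.104)
(-14101 + x(-175)) + C = (-14101 - 112) - 114245093/2280159 = -14213 - 114245093/2280159 = -32522144960/2280159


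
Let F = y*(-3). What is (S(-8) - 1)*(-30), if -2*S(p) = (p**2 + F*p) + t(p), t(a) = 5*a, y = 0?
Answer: 390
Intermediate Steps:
F = 0 (F = 0*(-3) = 0)
S(p) = -5*p/2 - p**2/2 (S(p) = -((p**2 + 0*p) + 5*p)/2 = -((p**2 + 0) + 5*p)/2 = -(p**2 + 5*p)/2 = -5*p/2 - p**2/2)
(S(-8) - 1)*(-30) = ((1/2)*(-8)*(-5 - 1*(-8)) - 1)*(-30) = ((1/2)*(-8)*(-5 + 8) - 1)*(-30) = ((1/2)*(-8)*3 - 1)*(-30) = (-12 - 1)*(-30) = -13*(-30) = 390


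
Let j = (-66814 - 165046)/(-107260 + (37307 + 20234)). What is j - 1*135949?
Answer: -6759016471/49719 ≈ -1.3594e+5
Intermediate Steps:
j = 231860/49719 (j = -231860/(-107260 + 57541) = -231860/(-49719) = -231860*(-1/49719) = 231860/49719 ≈ 4.6634)
j - 1*135949 = 231860/49719 - 1*135949 = 231860/49719 - 135949 = -6759016471/49719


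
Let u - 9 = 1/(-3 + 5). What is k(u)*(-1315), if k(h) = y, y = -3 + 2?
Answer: 1315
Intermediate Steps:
u = 19/2 (u = 9 + 1/(-3 + 5) = 9 + 1/2 = 9 + ½ = 19/2 ≈ 9.5000)
y = -1
k(h) = -1
k(u)*(-1315) = -1*(-1315) = 1315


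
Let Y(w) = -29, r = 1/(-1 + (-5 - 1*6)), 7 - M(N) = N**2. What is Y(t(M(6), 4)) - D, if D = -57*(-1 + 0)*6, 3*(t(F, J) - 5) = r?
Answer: -371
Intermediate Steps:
M(N) = 7 - N**2
r = -1/12 (r = 1/(-1 + (-5 - 6)) = 1/(-1 - 11) = 1/(-12) = -1/12 ≈ -0.083333)
t(F, J) = 179/36 (t(F, J) = 5 + (1/3)*(-1/12) = 5 - 1/36 = 179/36)
D = 342 (D = -(-57)*6 = -57*(-6) = 342)
Y(t(M(6), 4)) - D = -29 - 1*342 = -29 - 342 = -371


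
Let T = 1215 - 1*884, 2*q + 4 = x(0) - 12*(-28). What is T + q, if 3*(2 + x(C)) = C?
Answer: 496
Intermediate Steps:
x(C) = -2 + C/3
q = 165 (q = -2 + ((-2 + (⅓)*0) - 12*(-28))/2 = -2 + ((-2 + 0) + 336)/2 = -2 + (-2 + 336)/2 = -2 + (½)*334 = -2 + 167 = 165)
T = 331 (T = 1215 - 884 = 331)
T + q = 331 + 165 = 496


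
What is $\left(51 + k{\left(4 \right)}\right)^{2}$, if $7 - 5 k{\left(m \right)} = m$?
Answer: $\frac{66564}{25} \approx 2662.6$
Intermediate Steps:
$k{\left(m \right)} = \frac{7}{5} - \frac{m}{5}$
$\left(51 + k{\left(4 \right)}\right)^{2} = \left(51 + \left(\frac{7}{5} - \frac{4}{5}\right)\right)^{2} = \left(51 + \frac{3}{5}\right)^{2} = \left(\frac{258}{5}\right)^{2} = \frac{66564}{25}$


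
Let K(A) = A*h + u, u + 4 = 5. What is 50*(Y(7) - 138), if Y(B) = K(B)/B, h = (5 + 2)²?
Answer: -31100/7 ≈ -4442.9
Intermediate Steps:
h = 49 (h = 7² = 49)
u = 1 (u = -4 + 5 = 1)
K(A) = 1 + 49*A (K(A) = A*49 + 1 = 49*A + 1 = 1 + 49*A)
Y(B) = (1 + 49*B)/B
50*(Y(7) - 138) = 50*((49 + 1/7) - 138) = 50*((49 + ⅐) - 138) = 50*(344/7 - 138) = 50*(-622/7) = -31100/7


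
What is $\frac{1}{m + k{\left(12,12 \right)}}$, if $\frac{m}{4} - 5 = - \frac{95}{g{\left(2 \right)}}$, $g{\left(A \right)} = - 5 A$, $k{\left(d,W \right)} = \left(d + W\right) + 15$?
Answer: $\frac{1}{97} \approx 0.010309$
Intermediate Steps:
$k{\left(d,W \right)} = 15 + W + d$ ($k{\left(d,W \right)} = \left(W + d\right) + 15 = 15 + W + d$)
$m = 58$ ($m = 20 + 4 \left(- \frac{95}{\left(-5\right) 2}\right) = 20 + 4 \left(- \frac{95}{-10}\right) = 20 + 4 \left(\left(-95\right) \left(- \frac{1}{10}\right)\right) = 20 + 4 \cdot \frac{19}{2} = 20 + 38 = 58$)
$\frac{1}{m + k{\left(12,12 \right)}} = \frac{1}{58 + \left(15 + 12 + 12\right)} = \frac{1}{58 + 39} = \frac{1}{97}$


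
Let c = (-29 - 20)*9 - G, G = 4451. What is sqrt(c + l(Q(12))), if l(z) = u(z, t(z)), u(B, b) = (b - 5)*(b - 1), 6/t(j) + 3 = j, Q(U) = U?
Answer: I*sqrt(44015)/3 ≈ 69.932*I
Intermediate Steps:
t(j) = 6/(-3 + j)
u(B, b) = (-1 + b)*(-5 + b) (u(B, b) = (-5 + b)*(-1 + b) = (-1 + b)*(-5 + b))
l(z) = 5 - 36/(-3 + z) + 36/(-3 + z)**2 (l(z) = 5 + (6/(-3 + z))**2 - 36/(-3 + z) = 5 + 36/(-3 + z)**2 - 36/(-3 + z) = 5 - 36/(-3 + z) + 36/(-3 + z)**2)
c = -4892 (c = (-29 - 20)*9 - 1*4451 = -49*9 - 4451 = -441 - 4451 = -4892)
sqrt(c + l(Q(12))) = sqrt(-4892 + (189 - 66*12 + 5*12**2)/(9 + 12**2 - 6*12)) = sqrt(-4892 + (189 - 792 + 5*144)/(9 + 144 - 72)) = sqrt(-4892 + (189 - 792 + 720)/81) = sqrt(-4892 + (1/81)*117) = sqrt(-4892 + 13/9) = sqrt(-44015/9) = I*sqrt(44015)/3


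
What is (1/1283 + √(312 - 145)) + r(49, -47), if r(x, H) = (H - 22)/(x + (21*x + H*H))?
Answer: -85240/4217221 + √167 ≈ 12.903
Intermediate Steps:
r(x, H) = (-22 + H)/(H² + 22*x) (r(x, H) = (-22 + H)/(x + (21*x + H²)) = (-22 + H)/(x + (H² + 21*x)) = (-22 + H)/(H² + 22*x))
(1/1283 + √(312 - 145)) + r(49, -47) = (1/1283 + √(312 - 145)) + (-22 - 47)/((-47)² + 22*49) = (1/1283 + √167) - 69/(2209 + 1078) = (1/1283 + √167) - 69/3287 = -85240/4217221 + √167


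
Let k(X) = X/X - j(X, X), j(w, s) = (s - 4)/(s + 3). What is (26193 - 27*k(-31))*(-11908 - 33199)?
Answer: -4727168493/4 ≈ -1.1818e+9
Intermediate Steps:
j(w, s) = (-4 + s)/(3 + s)
k(X) = 1 - (-4 + X)/(3 + X) (k(X) = X/X - (-4 + X)/(3 + X) = 1 - (-4 + X)/(3 + X))
(26193 - 27*k(-31))*(-11908 - 33199) = (26193 - 189/(3 - 31))*(-11908 - 33199) = (26193 - 189/(-28))*(-45107) = (26193 - 189*(-1)/28)*(-45107) = (26193 - 27*(-¼))*(-45107) = (26193 + 27/4)*(-45107) = (104799/4)*(-45107) = -4727168493/4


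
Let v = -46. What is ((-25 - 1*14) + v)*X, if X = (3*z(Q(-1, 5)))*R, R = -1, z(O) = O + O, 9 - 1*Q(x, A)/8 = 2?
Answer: 28560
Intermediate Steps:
Q(x, A) = 56 (Q(x, A) = 72 - 8*2 = 72 - 16 = 56)
z(O) = 2*O
X = -336 (X = (3*(2*56))*(-1) = (3*112)*(-1) = 336*(-1) = -336)
((-25 - 1*14) + v)*X = ((-25 - 1*14) - 46)*(-336) = ((-25 - 14) - 46)*(-336) = (-39 - 46)*(-336) = -85*(-336) = 28560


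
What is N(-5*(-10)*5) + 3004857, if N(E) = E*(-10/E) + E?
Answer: 3005097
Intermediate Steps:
N(E) = -10 + E
N(-5*(-10)*5) + 3004857 = (-10 - 5*(-10)*5) + 3004857 = (-10 + 50*5) + 3004857 = (-10 + 250) + 3004857 = 240 + 3004857 = 3005097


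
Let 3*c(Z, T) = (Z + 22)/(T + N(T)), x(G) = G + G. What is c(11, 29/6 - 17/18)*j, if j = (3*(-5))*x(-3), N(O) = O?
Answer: 891/7 ≈ 127.29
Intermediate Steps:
x(G) = 2*G
j = 90 (j = (3*(-5))*(2*(-3)) = -15*(-6) = 90)
c(Z, T) = (22 + Z)/(6*T) (c(Z, T) = ((Z + 22)/(T + T))/3 = ((22 + Z)/((2*T)))/3 = ((22 + Z)*(1/(2*T)))/3 = ((22 + Z)/(2*T))/3 = (22 + Z)/(6*T))
c(11, 29/6 - 17/18)*j = ((22 + 11)/(6*(29/6 - 17/18)))*90 = ((1/6)*33/(29*(1/6) - 17*1/18))*90 = ((1/6)*33/(29/6 - 17/18))*90 = ((1/6)*33/(35/9))*90 = ((1/6)*(9/35)*33)*90 = (99/70)*90 = 891/7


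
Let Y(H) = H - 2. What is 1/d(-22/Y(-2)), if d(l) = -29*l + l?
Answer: -1/154 ≈ -0.0064935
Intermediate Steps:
Y(H) = -2 + H
d(l) = -28*l
1/d(-22/Y(-2)) = 1/(-(-616)/(-2 - 2)) = 1/(-(-616)/(-4)) = 1/(-(-616)*(-1)/4) = 1/(-28*11/2) = 1/(-154) = -1/154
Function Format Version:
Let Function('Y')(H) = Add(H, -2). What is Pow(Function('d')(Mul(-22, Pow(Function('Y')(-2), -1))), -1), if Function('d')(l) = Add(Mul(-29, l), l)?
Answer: Rational(-1, 154) ≈ -0.0064935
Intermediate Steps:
Function('Y')(H) = Add(-2, H)
Function('d')(l) = Mul(-28, l)
Pow(Function('d')(Mul(-22, Pow(Function('Y')(-2), -1))), -1) = Pow(Mul(-28, Mul(-22, Pow(Add(-2, -2), -1))), -1) = Pow(Mul(-28, Mul(-22, Pow(-4, -1))), -1) = Pow(Mul(-28, Mul(-22, Rational(-1, 4))), -1) = Pow(Mul(-28, Rational(11, 2)), -1) = Pow(-154, -1) = Rational(-1, 154)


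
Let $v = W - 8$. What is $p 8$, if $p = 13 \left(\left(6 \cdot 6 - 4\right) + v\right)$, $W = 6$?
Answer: $3120$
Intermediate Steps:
$v = -2$ ($v = 6 - 8 = -2$)
$p = 390$ ($p = 13 \left(\left(6 \cdot 6 - 4\right) - 2\right) = 13 \left(\left(36 - 4\right) - 2\right) = 13 \left(32 - 2\right) = 13 \cdot 30 = 390$)
$p 8 = 390 \cdot 8 = 3120$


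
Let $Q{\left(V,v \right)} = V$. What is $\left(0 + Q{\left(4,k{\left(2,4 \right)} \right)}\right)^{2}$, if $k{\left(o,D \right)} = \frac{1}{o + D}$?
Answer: $16$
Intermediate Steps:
$k{\left(o,D \right)} = \frac{1}{D + o}$
$\left(0 + Q{\left(4,k{\left(2,4 \right)} \right)}\right)^{2} = \left(0 + 4\right)^{2} = 4^{2} = 16$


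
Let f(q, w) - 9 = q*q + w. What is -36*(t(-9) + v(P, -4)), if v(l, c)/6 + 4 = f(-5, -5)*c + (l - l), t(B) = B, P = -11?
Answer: 26244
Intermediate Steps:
f(q, w) = 9 + w + q² (f(q, w) = 9 + (q*q + w) = 9 + (q² + w) = 9 + (w + q²) = 9 + w + q²)
v(l, c) = -24 + 174*c (v(l, c) = -24 + 6*((9 - 5 + (-5)²)*c + (l - l)) = -24 + 6*((9 - 5 + 25)*c + 0) = -24 + 6*(29*c + 0) = -24 + 6*(29*c) = -24 + 174*c)
-36*(t(-9) + v(P, -4)) = -36*(-9 + (-24 + 174*(-4))) = -36*(-9 + (-24 - 696)) = -36*(-9 - 720) = -36*(-729) = 26244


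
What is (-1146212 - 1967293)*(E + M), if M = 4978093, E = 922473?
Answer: -18371441743830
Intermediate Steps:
(-1146212 - 1967293)*(E + M) = (-1146212 - 1967293)*(922473 + 4978093) = -3113505*5900566 = -18371441743830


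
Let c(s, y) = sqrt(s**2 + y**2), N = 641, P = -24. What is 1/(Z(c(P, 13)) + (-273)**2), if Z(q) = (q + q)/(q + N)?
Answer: 15283512227/1139064827240488 - 641*sqrt(745)/1139064827240488 ≈ 1.3418e-5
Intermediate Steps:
Z(q) = 2*q/(641 + q) (Z(q) = (q + q)/(q + 641) = (2*q)/(641 + q) = 2*q/(641 + q))
1/(Z(c(P, 13)) + (-273)**2) = 1/(2*sqrt((-24)**2 + 13**2)/(641 + sqrt((-24)**2 + 13**2)) + (-273)**2) = 1/(2*sqrt(576 + 169)/(641 + sqrt(576 + 169)) + 74529) = 1/(2*sqrt(745)/(641 + sqrt(745)) + 74529) = 1/(74529 + 2*sqrt(745)/(641 + sqrt(745)))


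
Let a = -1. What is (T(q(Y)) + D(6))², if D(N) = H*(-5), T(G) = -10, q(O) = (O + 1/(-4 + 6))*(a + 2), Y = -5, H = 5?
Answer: 1225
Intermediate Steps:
q(O) = ½ + O (q(O) = (O + 1/(-4 + 6))*(-1 + 2) = (O + 1/2)*1 = (O + ½)*1 = (½ + O)*1 = ½ + O)
D(N) = -25 (D(N) = 5*(-5) = -25)
(T(q(Y)) + D(6))² = (-10 - 25)² = (-35)² = 1225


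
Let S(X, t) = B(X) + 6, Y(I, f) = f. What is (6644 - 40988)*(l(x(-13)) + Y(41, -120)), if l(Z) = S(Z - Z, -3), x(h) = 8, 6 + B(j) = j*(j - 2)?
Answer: 4121280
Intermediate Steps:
B(j) = -6 + j*(-2 + j) (B(j) = -6 + j*(j - 2) = -6 + j*(-2 + j))
S(X, t) = X² - 2*X (S(X, t) = (-6 + X² - 2*X) + 6 = X² - 2*X)
l(Z) = 0 (l(Z) = (Z - Z)*(-2 + (Z - Z)) = 0*(-2 + 0) = 0*(-2) = 0)
(6644 - 40988)*(l(x(-13)) + Y(41, -120)) = (6644 - 40988)*(0 - 120) = -34344*(-120) = 4121280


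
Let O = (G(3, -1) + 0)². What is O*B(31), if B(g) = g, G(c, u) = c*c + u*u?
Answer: 3100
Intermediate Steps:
G(c, u) = c² + u²
O = 100 (O = ((3² + (-1)²) + 0)² = ((9 + 1) + 0)² = (10 + 0)² = 10² = 100)
O*B(31) = 100*31 = 3100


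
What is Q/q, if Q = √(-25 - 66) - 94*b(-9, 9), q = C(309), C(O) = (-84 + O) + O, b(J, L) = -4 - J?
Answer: -235/267 + I*√91/534 ≈ -0.88015 + 0.017864*I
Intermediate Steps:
C(O) = -84 + 2*O
q = 534 (q = -84 + 2*309 = -84 + 618 = 534)
Q = -470 + I*√91 (Q = √(-25 - 66) - 94*(-4 - 1*(-9)) = √(-91) - 94*(-4 + 9) = I*√91 - 94*5 = I*√91 - 470 = -470 + I*√91 ≈ -470.0 + 9.5394*I)
Q/q = (-470 + I*√91)/534 = (-470 + I*√91)*(1/534) = -235/267 + I*√91/534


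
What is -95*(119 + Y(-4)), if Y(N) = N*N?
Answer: -12825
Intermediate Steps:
Y(N) = N²
-95*(119 + Y(-4)) = -95*(119 + (-4)²) = -95*(119 + 16) = -95*135 = -12825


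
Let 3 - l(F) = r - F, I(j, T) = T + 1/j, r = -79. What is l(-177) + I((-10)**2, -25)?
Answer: -11999/100 ≈ -119.99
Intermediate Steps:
l(F) = 82 + F (l(F) = 3 - (-79 - F) = 3 + (79 + F) = 82 + F)
l(-177) + I((-10)**2, -25) = (82 - 177) + (-25 + 1/((-10)**2)) = -95 + (-25 + 1/100) = -95 - 2499/100 = -11999/100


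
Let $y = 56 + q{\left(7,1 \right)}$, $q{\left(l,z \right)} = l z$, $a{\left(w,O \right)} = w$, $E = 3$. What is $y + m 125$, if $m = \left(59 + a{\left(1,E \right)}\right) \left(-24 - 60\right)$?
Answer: $-629937$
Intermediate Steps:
$m = -5040$ ($m = \left(59 + 1\right) \left(-24 - 60\right) = 60 \left(-84\right) = -5040$)
$y = 63$ ($y = 56 + 7 \cdot 1 = 56 + 7 = 63$)
$y + m 125 = 63 - 630000 = -629937$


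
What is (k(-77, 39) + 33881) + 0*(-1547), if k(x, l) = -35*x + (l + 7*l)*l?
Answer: 48744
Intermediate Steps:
k(x, l) = -35*x + 8*l² (k(x, l) = -35*x + (8*l)*l = -35*x + 8*l²)
(k(-77, 39) + 33881) + 0*(-1547) = ((-35*(-77) + 8*39²) + 33881) + 0*(-1547) = ((2695 + 8*1521) + 33881) + 0 = ((2695 + 12168) + 33881) + 0 = (14863 + 33881) + 0 = 48744 + 0 = 48744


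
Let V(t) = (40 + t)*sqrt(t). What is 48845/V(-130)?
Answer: 9769*I*sqrt(130)/2340 ≈ 47.6*I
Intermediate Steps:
V(t) = sqrt(t)*(40 + t)
48845/V(-130) = 48845/((sqrt(-130)*(40 - 130))) = 48845/(((I*sqrt(130))*(-90))) = 48845/((-90*I*sqrt(130))) = 48845*(I*sqrt(130)/11700) = 9769*I*sqrt(130)/2340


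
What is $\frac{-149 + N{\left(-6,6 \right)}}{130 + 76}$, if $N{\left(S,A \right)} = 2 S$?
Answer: $- \frac{161}{206} \approx -0.78155$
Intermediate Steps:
$\frac{-149 + N{\left(-6,6 \right)}}{130 + 76} = \frac{-149 + 2 \left(-6\right)}{130 + 76} = \frac{-149 - 12}{206} = \left(-161\right) \frac{1}{206} = - \frac{161}{206}$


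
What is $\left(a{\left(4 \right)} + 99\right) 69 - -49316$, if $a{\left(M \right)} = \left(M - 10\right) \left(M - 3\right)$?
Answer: $55733$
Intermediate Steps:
$a{\left(M \right)} = \left(-10 + M\right) \left(-3 + M\right)$
$\left(a{\left(4 \right)} + 99\right) 69 - -49316 = \left(\left(30 + 4^{2} - 52\right) + 99\right) 69 - -49316 = \left(\left(30 + 16 - 52\right) + 99\right) 69 + 49316 = \left(-6 + 99\right) 69 + 49316 = 93 \cdot 69 + 49316 = 6417 + 49316 = 55733$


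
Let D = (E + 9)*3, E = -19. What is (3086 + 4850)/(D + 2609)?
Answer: 7936/2579 ≈ 3.0772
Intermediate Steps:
D = -30 (D = (-19 + 9)*3 = -10*3 = -30)
(3086 + 4850)/(D + 2609) = (3086 + 4850)/(-30 + 2609) = 7936/2579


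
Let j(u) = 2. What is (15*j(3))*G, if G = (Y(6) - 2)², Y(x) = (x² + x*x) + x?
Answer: 173280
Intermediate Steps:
Y(x) = x + 2*x² (Y(x) = (x² + x²) + x = 2*x² + x = x + 2*x²)
G = 5776 (G = (6*(1 + 2*6) - 2)² = (6*(1 + 12) - 2)² = (6*13 - 2)² = (78 - 2)² = 76² = 5776)
(15*j(3))*G = (15*2)*5776 = 30*5776 = 173280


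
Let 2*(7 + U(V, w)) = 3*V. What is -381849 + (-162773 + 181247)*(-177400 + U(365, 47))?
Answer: -3267684252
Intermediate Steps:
U(V, w) = -7 + 3*V/2 (U(V, w) = -7 + (3*V)/2 = -7 + 3*V/2)
-381849 + (-162773 + 181247)*(-177400 + U(365, 47)) = -381849 + (-162773 + 181247)*(-177400 + (-7 + (3/2)*365)) = -381849 + 18474*(-177400 + (-7 + 1095/2)) = -381849 + 18474*(-177400 + 1081/2) = -381849 + 18474*(-353719/2) = -381849 - 3267302403 = -3267684252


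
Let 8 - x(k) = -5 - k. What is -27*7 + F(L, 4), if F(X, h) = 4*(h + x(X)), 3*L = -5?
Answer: -383/3 ≈ -127.67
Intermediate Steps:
L = -5/3 (L = (⅓)*(-5) = -5/3 ≈ -1.6667)
x(k) = 13 + k (x(k) = 8 - (-5 - k) = 8 + (5 + k) = 13 + k)
F(X, h) = 52 + 4*X + 4*h (F(X, h) = 4*(h + (13 + X)) = 4*(13 + X + h) = 52 + 4*X + 4*h)
-27*7 + F(L, 4) = -27*7 + (52 + 4*(-5/3) + 4*4) = -189 + (52 - 20/3 + 16) = -189 + 184/3 = -383/3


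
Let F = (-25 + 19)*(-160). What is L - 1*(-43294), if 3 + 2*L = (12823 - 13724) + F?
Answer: 43322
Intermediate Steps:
F = 960 (F = -6*(-160) = 960)
L = 28 (L = -3/2 + ((12823 - 13724) + 960)/2 = -3/2 + (-901 + 960)/2 = -3/2 + (1/2)*59 = -3/2 + 59/2 = 28)
L - 1*(-43294) = 28 - 1*(-43294) = 28 + 43294 = 43322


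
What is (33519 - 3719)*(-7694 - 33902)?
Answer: -1239560800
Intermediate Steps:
(33519 - 3719)*(-7694 - 33902) = 29800*(-41596) = -1239560800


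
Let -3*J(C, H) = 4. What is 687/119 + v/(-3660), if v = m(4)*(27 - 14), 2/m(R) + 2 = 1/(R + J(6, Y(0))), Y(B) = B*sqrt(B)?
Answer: 629081/108885 ≈ 5.7775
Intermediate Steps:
Y(B) = B**(3/2)
J(C, H) = -4/3 (J(C, H) = -1/3*4 = -4/3)
m(R) = 2/(-2 + 1/(-4/3 + R)) (m(R) = 2/(-2 + 1/(R - 4/3)) = 2/(-2 + 1/(-4/3 + R)))
v = -16 (v = (2*(4 - 3*4)/(-11 + 6*4))*(27 - 14) = (2*(4 - 12)/(-11 + 24))*13 = (2*(-8)/13)*13 = (2*(1/13)*(-8))*13 = -16/13*13 = -16)
687/119 + v/(-3660) = 687/119 - 16/(-3660) = 687*(1/119) - 16*(-1/3660) = 687/119 + 4/915 = 629081/108885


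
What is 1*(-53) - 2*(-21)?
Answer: -11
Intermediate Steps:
1*(-53) - 2*(-21) = -53 + 42 = -11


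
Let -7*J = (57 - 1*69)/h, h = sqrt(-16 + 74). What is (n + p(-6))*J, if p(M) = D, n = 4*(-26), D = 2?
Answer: -612*sqrt(58)/203 ≈ -22.960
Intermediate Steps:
n = -104
p(M) = 2
h = sqrt(58) ≈ 7.6158
J = 6*sqrt(58)/203 (J = -(57 - 1*69)/(7*(sqrt(58))) = -(57 - 69)*sqrt(58)/58/7 = -(-12)*sqrt(58)/58/7 = -(-6)*sqrt(58)/203 = 6*sqrt(58)/203 ≈ 0.22510)
(n + p(-6))*J = (-104 + 2)*(6*sqrt(58)/203) = -612*sqrt(58)/203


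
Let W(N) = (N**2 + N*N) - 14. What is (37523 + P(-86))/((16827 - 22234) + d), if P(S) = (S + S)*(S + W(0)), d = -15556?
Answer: -54723/20963 ≈ -2.6105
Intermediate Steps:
W(N) = -14 + 2*N**2 (W(N) = (N**2 + N**2) - 14 = 2*N**2 - 14 = -14 + 2*N**2)
P(S) = 2*S*(-14 + S) (P(S) = (S + S)*(S + (-14 + 2*0**2)) = (2*S)*(S + (-14 + 2*0)) = (2*S)*(S + (-14 + 0)) = (2*S)*(S - 14) = (2*S)*(-14 + S) = 2*S*(-14 + S))
(37523 + P(-86))/((16827 - 22234) + d) = (37523 + 2*(-86)*(-14 - 86))/((16827 - 22234) - 15556) = (37523 + 2*(-86)*(-100))/(-5407 - 15556) = (37523 + 17200)/(-20963) = 54723*(-1/20963) = -54723/20963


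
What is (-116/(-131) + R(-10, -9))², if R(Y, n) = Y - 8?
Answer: 5026564/17161 ≈ 292.91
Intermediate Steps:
R(Y, n) = -8 + Y
(-116/(-131) + R(-10, -9))² = (-116/(-131) + (-8 - 10))² = (-116*(-1/131) - 18)² = (116/131 - 18)² = (-2242/131)² = 5026564/17161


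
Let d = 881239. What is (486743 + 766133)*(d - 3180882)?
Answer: -2881167523268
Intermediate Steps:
(486743 + 766133)*(d - 3180882) = (486743 + 766133)*(881239 - 3180882) = 1252876*(-2299643) = -2881167523268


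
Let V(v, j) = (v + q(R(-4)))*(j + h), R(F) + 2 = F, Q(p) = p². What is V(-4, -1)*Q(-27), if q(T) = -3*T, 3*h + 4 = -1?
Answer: -27216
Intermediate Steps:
h = -5/3 (h = -4/3 + (⅓)*(-1) = -4/3 - ⅓ = -5/3 ≈ -1.6667)
R(F) = -2 + F
V(v, j) = (18 + v)*(-5/3 + j) (V(v, j) = (v - 3*(-2 - 4))*(j - 5/3) = (v - 3*(-6))*(-5/3 + j) = (v + 18)*(-5/3 + j) = (18 + v)*(-5/3 + j))
V(-4, -1)*Q(-27) = (-30 + 18*(-1) - 5/3*(-4) - 1*(-4))*(-27)² = (-30 - 18 + 20/3 + 4)*729 = -112/3*729 = -27216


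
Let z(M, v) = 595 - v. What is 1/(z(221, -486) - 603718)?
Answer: -1/602637 ≈ -1.6594e-6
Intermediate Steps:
1/(z(221, -486) - 603718) = 1/((595 - 1*(-486)) - 603718) = 1/((595 + 486) - 603718) = 1/(1081 - 603718) = 1/(-602637) = -1/602637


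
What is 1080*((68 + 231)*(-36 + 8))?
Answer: -9041760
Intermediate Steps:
1080*((68 + 231)*(-36 + 8)) = 1080*(299*(-28)) = 1080*(-8372) = -9041760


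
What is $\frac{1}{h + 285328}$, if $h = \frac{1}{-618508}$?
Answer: $\frac{618508}{176477650623} \approx 3.5047 \cdot 10^{-6}$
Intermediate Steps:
$h = - \frac{1}{618508} \approx -1.6168 \cdot 10^{-6}$
$\frac{1}{h + 285328} = \frac{1}{- \frac{1}{618508} + 285328} = \frac{1}{\frac{176477650623}{618508}} = \frac{618508}{176477650623}$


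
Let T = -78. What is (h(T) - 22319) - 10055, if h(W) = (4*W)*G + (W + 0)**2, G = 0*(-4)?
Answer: -26290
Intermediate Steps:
G = 0
h(W) = W**2 (h(W) = (4*W)*0 + (W + 0)**2 = 0 + W**2 = W**2)
(h(T) - 22319) - 10055 = ((-78)**2 - 22319) - 10055 = (6084 - 22319) - 10055 = -16235 - 10055 = -26290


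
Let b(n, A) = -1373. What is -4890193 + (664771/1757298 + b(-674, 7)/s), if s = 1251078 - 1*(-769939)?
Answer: -17367661559824506785/3551529132066 ≈ -4.8902e+6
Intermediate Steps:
s = 2021017 (s = 1251078 + 769939 = 2021017)
-4890193 + (664771/1757298 + b(-674, 7)/s) = -4890193 + (664771/1757298 - 1373/2021017) = -4890193 + 1341100721953/3551529132066 = -17367661559824506785/3551529132066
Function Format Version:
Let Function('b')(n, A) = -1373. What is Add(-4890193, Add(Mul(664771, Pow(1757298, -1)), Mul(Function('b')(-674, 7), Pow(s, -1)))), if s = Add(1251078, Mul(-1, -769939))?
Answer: Rational(-17367661559824506785, 3551529132066) ≈ -4.8902e+6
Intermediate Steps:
s = 2021017 (s = Add(1251078, 769939) = 2021017)
Add(-4890193, Add(Mul(664771, Pow(1757298, -1)), Mul(Function('b')(-674, 7), Pow(s, -1)))) = Add(-4890193, Add(Mul(664771, Pow(1757298, -1)), Mul(-1373, Pow(2021017, -1)))) = Add(-4890193, Add(Mul(664771, Rational(1, 1757298)), Mul(-1373, Rational(1, 2021017)))) = Add(-4890193, Add(Rational(664771, 1757298), Rational(-1373, 2021017))) = Add(-4890193, Rational(1341100721953, 3551529132066)) = Rational(-17367661559824506785, 3551529132066)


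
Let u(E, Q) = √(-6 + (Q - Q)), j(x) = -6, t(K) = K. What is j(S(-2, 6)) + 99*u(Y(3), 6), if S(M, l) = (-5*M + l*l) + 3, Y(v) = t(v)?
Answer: -6 + 99*I*√6 ≈ -6.0 + 242.5*I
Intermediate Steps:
Y(v) = v
S(M, l) = 3 + l² - 5*M (S(M, l) = (-5*M + l²) + 3 = (l² - 5*M) + 3 = 3 + l² - 5*M)
u(E, Q) = I*√6 (u(E, Q) = √(-6 + 0) = √(-6) = I*√6)
j(S(-2, 6)) + 99*u(Y(3), 6) = -6 + 99*(I*√6) = -6 + 99*I*√6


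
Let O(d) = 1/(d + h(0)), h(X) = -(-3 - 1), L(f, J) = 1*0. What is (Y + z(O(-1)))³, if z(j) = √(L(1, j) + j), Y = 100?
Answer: (300 + √3)³/27 ≈ 1.0174e+6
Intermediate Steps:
L(f, J) = 0
h(X) = 4 (h(X) = -1*(-4) = 4)
O(d) = 1/(4 + d) (O(d) = 1/(d + 4) = 1/(4 + d))
z(j) = √j (z(j) = √(0 + j) = √j)
(Y + z(O(-1)))³ = (100 + √(1/(4 - 1)))³ = (100 + √(1/3))³ = (100 + √(⅓))³ = (100 + √3/3)³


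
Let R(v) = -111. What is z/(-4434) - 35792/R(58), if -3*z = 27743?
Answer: 159728219/492174 ≈ 324.54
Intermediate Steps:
z = -27743/3 (z = -1/3*27743 = -27743/3 ≈ -9247.7)
z/(-4434) - 35792/R(58) = -27743/3/(-4434) - 35792/(-111) = -27743/3*(-1/4434) - 35792*(-1/111) = 27743/13302 + 35792/111 = 159728219/492174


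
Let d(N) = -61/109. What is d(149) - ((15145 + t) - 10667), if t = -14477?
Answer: 1089830/109 ≈ 9998.4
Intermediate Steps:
d(N) = -61/109 (d(N) = -61*1/109 = -61/109)
d(149) - ((15145 + t) - 10667) = -61/109 - ((15145 - 14477) - 10667) = -61/109 - (668 - 10667) = -61/109 - 1*(-9999) = -61/109 + 9999 = 1089830/109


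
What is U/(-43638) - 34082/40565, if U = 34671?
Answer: -137795211/84294070 ≈ -1.6347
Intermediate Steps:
U/(-43638) - 34082/40565 = 34671/(-43638) - 34082/40565 = 34671*(-1/43638) - 34082*1/40565 = -1651/2078 - 34082/40565 = -137795211/84294070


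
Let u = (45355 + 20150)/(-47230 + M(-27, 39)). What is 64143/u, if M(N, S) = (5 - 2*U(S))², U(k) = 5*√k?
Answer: -185180841/4367 - 427620*√39/4367 ≈ -43016.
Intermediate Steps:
M(N, S) = (5 - 10*√S)²
u = 65505/(-47230 + 25*(-1 + 2*√39)²) (u = (45355 + 20150)/(-47230 + 25*(-1 + 2*√39)²) = 65505/(-47230 + 25*(-1 + 2*√39)²) ≈ -1.4911)
64143/u = 64143/(-37822587/24999107 + 87340*√39/24999107)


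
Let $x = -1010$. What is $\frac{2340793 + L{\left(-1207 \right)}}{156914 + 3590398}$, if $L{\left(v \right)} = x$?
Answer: $\frac{2339783}{3747312} \approx 0.62439$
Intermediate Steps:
$L{\left(v \right)} = -1010$
$\frac{2340793 + L{\left(-1207 \right)}}{156914 + 3590398} = \frac{2340793 - 1010}{156914 + 3590398} = \frac{2339783}{3747312}$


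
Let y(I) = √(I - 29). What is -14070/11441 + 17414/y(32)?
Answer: -14070/11441 + 17414*√3/3 ≈ 10053.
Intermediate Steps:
y(I) = √(-29 + I)
-14070/11441 + 17414/y(32) = -14070/11441 + 17414/(√(-29 + 32)) = -14070*1/11441 + 17414/(√3) = -14070/11441 + 17414*(√3/3) = -14070/11441 + 17414*√3/3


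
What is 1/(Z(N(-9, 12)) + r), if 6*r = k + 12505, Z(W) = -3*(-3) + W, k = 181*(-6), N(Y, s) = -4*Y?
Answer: 6/11689 ≈ 0.00051330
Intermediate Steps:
k = -1086
Z(W) = 9 + W
r = 11419/6 (r = (-1086 + 12505)/6 = (⅙)*11419 = 11419/6 ≈ 1903.2)
1/(Z(N(-9, 12)) + r) = 1/((9 - 4*(-9)) + 11419/6) = 1/((9 + 36) + 11419/6) = 1/(45 + 11419/6) = 1/(11689/6) = 6/11689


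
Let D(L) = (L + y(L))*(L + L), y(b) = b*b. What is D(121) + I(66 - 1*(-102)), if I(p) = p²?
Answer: 3600628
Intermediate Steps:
y(b) = b²
D(L) = 2*L*(L + L²) (D(L) = (L + L²)*(L + L) = (L + L²)*(2*L) = 2*L*(L + L²))
D(121) + I(66 - 1*(-102)) = 2*121²*(1 + 121) + (66 - 1*(-102))² = 2*14641*122 + (66 + 102)² = 3572404 + 168² = 3572404 + 28224 = 3600628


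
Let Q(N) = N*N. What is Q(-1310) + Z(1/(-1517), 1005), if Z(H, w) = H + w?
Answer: 2604848284/1517 ≈ 1.7171e+6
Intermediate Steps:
Q(N) = N²
Q(-1310) + Z(1/(-1517), 1005) = (-1310)² + (1/(-1517) + 1005) = 1716100 + (-1/1517 + 1005) = 1716100 + 1524584/1517 = 2604848284/1517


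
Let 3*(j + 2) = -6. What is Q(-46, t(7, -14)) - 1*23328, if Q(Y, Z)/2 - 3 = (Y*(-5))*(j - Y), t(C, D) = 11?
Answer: -4002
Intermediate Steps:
j = -4 (j = -2 + (⅓)*(-6) = -2 - 2 = -4)
Q(Y, Z) = 6 - 10*Y*(-4 - Y) (Q(Y, Z) = 6 + 2*((Y*(-5))*(-4 - Y)) = 6 + 2*((-5*Y)*(-4 - Y)) = 6 + 2*(-5*Y*(-4 - Y)) = 6 - 10*Y*(-4 - Y))
Q(-46, t(7, -14)) - 1*23328 = (6 + 10*(-46)² + 40*(-46)) - 1*23328 = (6 + 10*2116 - 1840) - 23328 = (6 + 21160 - 1840) - 23328 = 19326 - 23328 = -4002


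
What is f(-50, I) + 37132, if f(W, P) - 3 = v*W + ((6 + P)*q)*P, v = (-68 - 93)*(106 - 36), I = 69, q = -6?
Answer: 569585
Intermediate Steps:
v = -11270 (v = -161*70 = -11270)
f(W, P) = 3 - 11270*W + P*(-36 - 6*P) (f(W, P) = 3 + (-11270*W + ((6 + P)*(-6))*P) = 3 + (-11270*W + (-36 - 6*P)*P) = 3 + (-11270*W + P*(-36 - 6*P)) = 3 - 11270*W + P*(-36 - 6*P))
f(-50, I) + 37132 = (3 - 11270*(-50) - 36*69 - 6*69**2) + 37132 = (3 + 563500 - 2484 - 6*4761) + 37132 = (3 + 563500 - 2484 - 28566) + 37132 = 532453 + 37132 = 569585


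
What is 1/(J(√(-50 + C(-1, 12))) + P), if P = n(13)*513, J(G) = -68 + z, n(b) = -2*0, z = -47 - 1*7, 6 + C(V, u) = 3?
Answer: -1/122 ≈ -0.0081967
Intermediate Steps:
C(V, u) = -3 (C(V, u) = -6 + 3 = -3)
z = -54 (z = -47 - 7 = -54)
n(b) = 0
J(G) = -122 (J(G) = -68 - 54 = -122)
P = 0 (P = 0*513 = 0)
1/(J(√(-50 + C(-1, 12))) + P) = 1/(-122 + 0) = 1/(-122) = -1/122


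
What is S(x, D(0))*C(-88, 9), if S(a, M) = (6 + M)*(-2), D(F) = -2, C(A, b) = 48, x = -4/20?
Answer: -384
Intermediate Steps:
x = -⅕ (x = -4*1/20 = -⅕ ≈ -0.20000)
S(a, M) = -12 - 2*M
S(x, D(0))*C(-88, 9) = (-12 - 2*(-2))*48 = (-12 + 4)*48 = -8*48 = -384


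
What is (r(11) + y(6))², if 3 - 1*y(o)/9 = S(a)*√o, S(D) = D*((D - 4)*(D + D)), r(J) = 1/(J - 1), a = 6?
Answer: 1007843041/100 - 351216*√6/5 ≈ 9.9064e+6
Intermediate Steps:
r(J) = 1/(-1 + J)
S(D) = 2*D²*(-4 + D) (S(D) = D*((-4 + D)*(2*D)) = D*(2*D*(-4 + D)) = 2*D²*(-4 + D))
y(o) = 27 - 1296*√o (y(o) = 27 - 9*2*6²*(-4 + 6)*√o = 27 - 9*2*36*2*√o = 27 - 1296*√o)
(r(11) + y(6))² = (1/(-1 + 11) + (27 - 1296*√6))² = (1/10 + (27 - 1296*√6))² = (⅒ + (27 - 1296*√6))² = (271/10 - 1296*√6)²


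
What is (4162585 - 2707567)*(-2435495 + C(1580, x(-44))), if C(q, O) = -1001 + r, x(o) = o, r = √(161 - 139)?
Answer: -3545145536928 + 1455018*√22 ≈ -3.5451e+12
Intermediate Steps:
r = √22 ≈ 4.6904
C(q, O) = -1001 + √22
(4162585 - 2707567)*(-2435495 + C(1580, x(-44))) = (4162585 - 2707567)*(-2435495 + (-1001 + √22)) = 1455018*(-2436496 + √22) = -3545145536928 + 1455018*√22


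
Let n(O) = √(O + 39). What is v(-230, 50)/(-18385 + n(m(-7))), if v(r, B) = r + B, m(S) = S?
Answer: 3309300/338008193 + 720*√2/338008193 ≈ 0.0097936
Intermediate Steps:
n(O) = √(39 + O)
v(r, B) = B + r
v(-230, 50)/(-18385 + n(m(-7))) = (50 - 230)/(-18385 + √(39 - 7)) = -180/(-18385 + √32) = -180/(-18385 + 4*√2)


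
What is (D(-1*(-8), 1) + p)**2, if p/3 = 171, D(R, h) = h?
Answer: 264196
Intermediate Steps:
p = 513 (p = 3*171 = 513)
(D(-1*(-8), 1) + p)**2 = (1 + 513)**2 = 514**2 = 264196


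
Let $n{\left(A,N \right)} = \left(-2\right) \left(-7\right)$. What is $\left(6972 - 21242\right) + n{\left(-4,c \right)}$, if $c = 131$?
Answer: $-14256$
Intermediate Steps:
$n{\left(A,N \right)} = 14$
$\left(6972 - 21242\right) + n{\left(-4,c \right)} = \left(6972 - 21242\right) + 14 = -14270 + 14 = -14256$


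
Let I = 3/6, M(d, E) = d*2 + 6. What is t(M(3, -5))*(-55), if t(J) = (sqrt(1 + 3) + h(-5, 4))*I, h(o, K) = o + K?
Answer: -55/2 ≈ -27.500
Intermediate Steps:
h(o, K) = K + o
M(d, E) = 6 + 2*d (M(d, E) = 2*d + 6 = 6 + 2*d)
I = 1/2 (I = 3*(1/6) = 1/2 ≈ 0.50000)
t(J) = 1/2 (t(J) = (sqrt(1 + 3) + (4 - 5))*(1/2) = (sqrt(4) - 1)*(1/2) = (2 - 1)*(1/2) = 1*(1/2) = 1/2)
t(M(3, -5))*(-55) = (1/2)*(-55) = -55/2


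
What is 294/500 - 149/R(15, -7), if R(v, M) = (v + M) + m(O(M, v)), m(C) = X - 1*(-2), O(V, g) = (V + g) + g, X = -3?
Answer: -36221/1750 ≈ -20.698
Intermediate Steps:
O(V, g) = V + 2*g
m(C) = -1 (m(C) = -3 - 1*(-2) = -3 + 2 = -1)
R(v, M) = -1 + M + v (R(v, M) = (v + M) - 1 = (M + v) - 1 = -1 + M + v)
294/500 - 149/R(15, -7) = 294/500 - 149/(-1 - 7 + 15) = 294*(1/500) - 149/7 = 147/250 - 149*⅐ = 147/250 - 149/7 = -36221/1750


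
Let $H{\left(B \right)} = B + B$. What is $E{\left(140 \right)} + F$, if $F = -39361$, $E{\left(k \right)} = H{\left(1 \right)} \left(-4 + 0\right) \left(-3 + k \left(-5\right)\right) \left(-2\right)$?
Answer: $-50609$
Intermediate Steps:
$H{\left(B \right)} = 2 B$
$E{\left(k \right)} = -48 - 80 k$ ($E{\left(k \right)} = 2 \cdot 1 \left(-4 + 0\right) \left(-3 + k \left(-5\right)\right) \left(-2\right) = 2 \left(- 4 \left(-3 - 5 k\right)\right) \left(-2\right) = 2 \left(12 + 20 k\right) \left(-2\right) = \left(24 + 40 k\right) \left(-2\right) = -48 - 80 k$)
$E{\left(140 \right)} + F = \left(-48 - 11200\right) - 39361 = -11248 - 39361 = -50609$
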